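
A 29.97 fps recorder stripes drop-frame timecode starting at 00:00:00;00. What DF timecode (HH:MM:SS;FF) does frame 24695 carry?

Ten DF minutes hold 17982 frames, so frame 24695 lies in block 1 (frames 17982–35963) with 6713 frames into that block.
The block's first minute is 1800 frames and the rest 1798 each; 6713 frames reaches minute 3, so 1 × 18 + 3 × 2 = 24 labels have been skipped so far.
Adding those back, label number 24695 + 24 = 24719 at 30 labels/s is 823 s + 29 f = 0 h 13 min 43 s frame 29, i.e. 00:13:43;29.

00:13:43;29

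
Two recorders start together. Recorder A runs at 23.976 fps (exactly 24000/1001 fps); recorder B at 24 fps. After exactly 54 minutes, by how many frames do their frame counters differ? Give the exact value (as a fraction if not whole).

77760/1001 frames

54 min = 3240 s.
A emits 24000/1001 × 3240 = 77760000/1001 frames; B emits 24 × 3240 = 77760.
Difference = 77760/1001 frames (≈ 77.6823); B is ahead of A.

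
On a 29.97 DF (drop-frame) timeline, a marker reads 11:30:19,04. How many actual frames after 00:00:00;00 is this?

1241332

Complete 10-minute blocks: 69, each 17982 frames → 1240758.
Remaining 0 whole minutes in the current block: 0 frames.
Within the current minute: 19 × 30 + 4 = 574. Total = 1240758 + 0 + 574 = 1241332.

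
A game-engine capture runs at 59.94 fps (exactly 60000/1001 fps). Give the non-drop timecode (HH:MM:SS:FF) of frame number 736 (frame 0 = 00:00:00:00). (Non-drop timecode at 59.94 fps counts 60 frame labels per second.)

736 ÷ 60 = 12 full seconds, remainder 16 frames.
12 s = 0 h 0 min 12 s.
Timecode: 00:00:12:16.

00:00:12:16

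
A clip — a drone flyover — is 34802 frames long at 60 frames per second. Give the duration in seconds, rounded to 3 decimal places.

Running time = 34802 × 1/60 = 17401/30 s ≈ 580.033 s.

580.033 seconds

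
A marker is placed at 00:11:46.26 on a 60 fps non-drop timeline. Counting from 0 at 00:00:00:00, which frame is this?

frame 42386

Total seconds to the label: (0 × 3600 + 11 × 60 + 46) = 706.
Frame index = 706 × 60 + 26 = 42386.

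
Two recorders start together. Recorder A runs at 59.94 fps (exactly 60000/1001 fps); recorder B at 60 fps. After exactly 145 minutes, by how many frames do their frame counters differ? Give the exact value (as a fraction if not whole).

145 min = 8700 s.
A emits 60000/1001 × 8700 = 522000000/1001 frames; B emits 60 × 8700 = 522000.
Difference = 522000/1001 frames (≈ 521.4785); B is ahead of A.

522000/1001 frames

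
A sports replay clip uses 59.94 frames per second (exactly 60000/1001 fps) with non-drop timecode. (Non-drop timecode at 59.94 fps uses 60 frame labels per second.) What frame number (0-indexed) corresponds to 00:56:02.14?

201734

Total seconds to the label: (0 × 3600 + 56 × 60 + 2) = 3362.
Frame index = 3362 × 60 + 14 = 201734.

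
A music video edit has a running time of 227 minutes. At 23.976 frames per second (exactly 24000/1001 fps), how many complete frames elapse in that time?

227 min = 13620 s.
Frames = 13620 × 24000/1001 = 326880000/1001 ≈ 326553.4466.
Complete frames: 326553.

326553 frames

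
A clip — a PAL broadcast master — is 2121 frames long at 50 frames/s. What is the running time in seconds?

Running time = 2121 / (50) = 42.42 s.

42.42 seconds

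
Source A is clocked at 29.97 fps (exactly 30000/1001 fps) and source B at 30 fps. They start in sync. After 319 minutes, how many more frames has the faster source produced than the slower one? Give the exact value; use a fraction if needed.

52200/91 frames

319 min = 19140 s.
A emits 30000/1001 × 19140 = 52200000/91 frames; B emits 30 × 19140 = 574200.
Difference = 52200/91 frames (≈ 573.6264); B is ahead of A.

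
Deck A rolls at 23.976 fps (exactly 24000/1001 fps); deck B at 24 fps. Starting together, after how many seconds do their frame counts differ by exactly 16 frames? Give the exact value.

The gap grows by |24 − 24000/1001| = 24/1001 frames per second.
Time for a 16-frame gap: 16 ÷ (24/1001) = 2002/3 s.

2002/3 seconds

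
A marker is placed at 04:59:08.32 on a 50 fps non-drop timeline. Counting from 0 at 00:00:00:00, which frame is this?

Total seconds to the label: (4 × 3600 + 59 × 60 + 8) = 17948.
Frame index = 17948 × 50 + 32 = 897432.

frame 897432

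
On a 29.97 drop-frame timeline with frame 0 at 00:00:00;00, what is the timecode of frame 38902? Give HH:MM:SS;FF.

00:21:38;00

Each 10-minute DF block holds 10 × 60 × 30 − 9 × 2 = 17982 frames. 38902 ÷ 17982 → 2 full blocks, remainder 2938.
Within the partial block the first minute is 1800 frames and each further minute 1798, so 1 further minute boundary passed. Total skipped labels = 18 × 2 + 2 × 1 = 38.
Non-drop label index = 38902 + 38 = 38940; at 30 labels/s that is 00:21:38:00, i.e. DF 00:21:38;00.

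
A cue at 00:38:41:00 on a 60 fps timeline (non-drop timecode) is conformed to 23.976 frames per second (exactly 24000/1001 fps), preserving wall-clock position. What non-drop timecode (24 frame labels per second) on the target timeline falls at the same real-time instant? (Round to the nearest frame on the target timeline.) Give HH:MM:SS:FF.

00:38:38:16

Source frame index: (0×3600 + 38×60 + 41) × 60 + 0 = 139260.
Real time: 139260 / (60) = 2321 s.
Target frame: (2321) × (24000/1001) = 5064000/91 ≈ 55648.352 → 55648.
At 24 labels/s: frame 55648 → 00:38:38:16.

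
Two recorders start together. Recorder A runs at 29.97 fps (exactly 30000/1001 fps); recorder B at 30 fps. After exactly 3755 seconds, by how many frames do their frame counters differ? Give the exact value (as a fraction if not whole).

112650/1001 frames

A emits 30000/1001 × 3755 = 112650000/1001 frames; B emits 30 × 3755 = 112650.
Difference = 112650/1001 frames (≈ 112.5375); B is ahead of A.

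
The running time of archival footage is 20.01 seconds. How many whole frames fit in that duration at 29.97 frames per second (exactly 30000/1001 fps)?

Frames = 20.01 × 30000/1001 = 600300/1001 ≈ 599.7003.
Complete frames: 599.

599 frames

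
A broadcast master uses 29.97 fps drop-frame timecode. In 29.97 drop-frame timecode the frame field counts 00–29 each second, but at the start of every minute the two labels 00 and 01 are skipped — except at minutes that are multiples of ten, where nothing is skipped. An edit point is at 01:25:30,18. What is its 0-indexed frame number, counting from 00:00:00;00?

153764

Complete 10-minute blocks: 8, each 17982 frames → 143856.
Remaining 5 whole minutes in the current block: 1800 + 4 × 1798 = 8992 frames.
Within the current minute: 30 × 30 + 18 − 2 = 916 (labels ;00/;01 skipped at this minute). Total = 143856 + 8992 + 916 = 153764.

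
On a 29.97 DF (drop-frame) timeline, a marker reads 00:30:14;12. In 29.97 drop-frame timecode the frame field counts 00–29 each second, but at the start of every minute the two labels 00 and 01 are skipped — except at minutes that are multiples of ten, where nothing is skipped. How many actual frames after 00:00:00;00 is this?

As if non-drop at 30 labels/s: (0 × 3600 + 30 × 60 + 14) × 30 + 12 = 54432.
Minute boundaries passed: 30; those not divisible by 10: 30 − 3 = 27; dropped labels = 2 × 27 = 54.
Actual frame index = 54432 − 54 = 54378.

54378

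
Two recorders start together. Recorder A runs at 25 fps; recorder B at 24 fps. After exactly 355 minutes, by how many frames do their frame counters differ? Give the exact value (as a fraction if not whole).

21300 frames

355 min = 21300 s.
A emits 25 × 21300 = 532500 frames; B emits 24 × 21300 = 511200.
Difference = 21300 frames; B is behind A.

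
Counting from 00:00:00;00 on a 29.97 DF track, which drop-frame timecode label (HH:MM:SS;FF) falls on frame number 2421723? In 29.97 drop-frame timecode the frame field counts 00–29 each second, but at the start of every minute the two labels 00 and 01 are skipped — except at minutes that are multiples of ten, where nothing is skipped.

Ten DF minutes hold 17982 frames, so frame 2421723 lies in block 134 (frames 2409588–2427569) with 12135 frames into that block.
The block's first minute is 1800 frames and the rest 1798 each; 12135 frames reaches minute 6, so 134 × 18 + 6 × 2 = 2424 labels have been skipped so far.
Adding those back, label number 2421723 + 2424 = 2424147 at 30 labels/s is 80804 s + 27 f = 22 h 26 min 44 s frame 27, i.e. 22:26:44;27.

22:26:44;27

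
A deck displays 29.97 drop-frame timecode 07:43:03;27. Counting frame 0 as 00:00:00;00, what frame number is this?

Complete 10-minute blocks: 46, each 17982 frames → 827172.
Remaining 3 whole minutes in the current block: 1800 + 2 × 1798 = 5396 frames.
Within the current minute: 3 × 30 + 27 − 2 = 115 (labels ;00/;01 skipped at this minute). Total = 827172 + 5396 + 115 = 832683.

832683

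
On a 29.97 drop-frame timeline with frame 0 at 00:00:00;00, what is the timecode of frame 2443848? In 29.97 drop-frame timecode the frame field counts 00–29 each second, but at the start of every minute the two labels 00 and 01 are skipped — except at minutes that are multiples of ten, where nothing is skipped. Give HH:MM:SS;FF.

Each 10-minute DF block holds 10 × 60 × 30 − 9 × 2 = 17982 frames. 2443848 ÷ 17982 → 135 full blocks, remainder 16278.
Within the partial block the first minute is 1800 frames and each further minute 1798, so 9 further minute boundaries passed. Total skipped labels = 18 × 135 + 2 × 9 = 2448.
Non-drop label index = 2443848 + 2448 = 2446296; at 30 labels/s that is 22:39:03:06, i.e. DF 22:39:03;06.

22:39:03;06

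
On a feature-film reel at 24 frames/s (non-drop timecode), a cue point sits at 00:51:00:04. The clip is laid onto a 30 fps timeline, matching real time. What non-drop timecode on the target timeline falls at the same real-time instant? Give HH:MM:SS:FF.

Source frame index: (0×3600 + 51×60 + 0) × 24 + 4 = 73444.
Real time: 73444 / (24) = 18361/6 s.
Target frame: (18361/6) × (30) = 91805.
At 30 labels/s: frame 91805 → 00:51:00:05.

00:51:00:05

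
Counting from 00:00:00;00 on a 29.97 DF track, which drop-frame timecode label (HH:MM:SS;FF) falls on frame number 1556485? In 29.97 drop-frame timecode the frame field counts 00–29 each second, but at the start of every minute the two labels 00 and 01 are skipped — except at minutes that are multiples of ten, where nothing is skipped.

Ten DF minutes hold 17982 frames, so frame 1556485 lies in block 86 (frames 1546452–1564433) with 10033 frames into that block.
The block's first minute is 1800 frames and the rest 1798 each; 10033 frames reaches minute 5, so 86 × 18 + 5 × 2 = 1558 labels have been skipped so far.
Adding those back, label number 1556485 + 1558 = 1558043 at 30 labels/s is 51934 s + 23 f = 14 h 25 min 34 s frame 23, i.e. 14:25:34;23.

14:25:34;23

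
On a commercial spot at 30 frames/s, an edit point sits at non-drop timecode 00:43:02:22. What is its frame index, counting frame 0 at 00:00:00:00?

frame 77482

Total seconds to the label: (0 × 3600 + 43 × 60 + 2) = 2582.
Frame index = 2582 × 30 + 22 = 77482.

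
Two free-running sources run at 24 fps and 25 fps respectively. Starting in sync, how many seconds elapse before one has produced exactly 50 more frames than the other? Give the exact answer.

50 seconds

The gap grows by |25 − 24| = 1 frame per second.
Time for a 50-frame gap: 50 ÷ (1) = 50 s.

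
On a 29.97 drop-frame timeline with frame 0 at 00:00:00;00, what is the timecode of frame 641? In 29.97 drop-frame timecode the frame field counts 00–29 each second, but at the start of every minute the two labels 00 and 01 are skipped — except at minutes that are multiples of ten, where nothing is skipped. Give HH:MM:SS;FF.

00:00:21;11

Each 10-minute DF block holds 10 × 60 × 30 − 9 × 2 = 17982 frames. 641 ÷ 17982 → 0 full blocks, remainder 641.
Within the partial block the first minute is 1800 frames and each further minute 1798, so 0 further minute boundaries passed. Total skipped labels = 18 × 0 + 2 × 0 = 0.
Non-drop label index = 641 + 0 = 641; at 30 labels/s that is 00:00:21:11, i.e. DF 00:00:21;11.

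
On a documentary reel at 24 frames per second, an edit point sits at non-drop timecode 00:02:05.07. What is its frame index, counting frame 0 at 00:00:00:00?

3007

Total seconds to the label: (0 × 3600 + 2 × 60 + 5) = 125.
Frame index = 125 × 24 + 7 = 3007.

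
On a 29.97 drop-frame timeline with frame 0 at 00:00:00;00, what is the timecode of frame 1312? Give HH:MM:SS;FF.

00:00:43;22

Ten DF minutes hold 17982 frames, so frame 1312 lies in block 0 (frames 0–17981) with 1312 frames into that block.
The block's first minute is 1800 frames and the rest 1798 each; 1312 frames reaches minute 0, so 0 × 18 + 0 × 2 = 0 labels have been skipped so far.
Adding those back, label number 1312 + 0 = 1312 at 30 labels/s is 43 s + 22 f = 0 h 0 min 43 s frame 22, i.e. 00:00:43;22.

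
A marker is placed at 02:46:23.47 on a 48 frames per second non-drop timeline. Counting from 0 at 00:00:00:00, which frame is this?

Total seconds to the label: (2 × 3600 + 46 × 60 + 23) = 9983.
Frame index = 9983 × 48 + 47 = 479231.

frame 479231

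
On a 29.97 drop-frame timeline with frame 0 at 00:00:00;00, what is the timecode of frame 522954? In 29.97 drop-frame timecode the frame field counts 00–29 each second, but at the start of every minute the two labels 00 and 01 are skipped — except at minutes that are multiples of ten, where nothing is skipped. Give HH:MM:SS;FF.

Ten DF minutes hold 17982 frames, so frame 522954 lies in block 29 (frames 521478–539459) with 1476 frames into that block.
The block's first minute is 1800 frames and the rest 1798 each; 1476 frames reaches minute 0, so 29 × 18 + 0 × 2 = 522 labels have been skipped so far.
Adding those back, label number 522954 + 522 = 523476 at 30 labels/s is 17449 s + 6 f = 4 h 50 min 49 s frame 6, i.e. 04:50:49;06.

04:50:49;06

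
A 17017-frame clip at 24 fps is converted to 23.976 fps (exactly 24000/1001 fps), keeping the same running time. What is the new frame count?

17000 frames

Target frames = source frames × (target rate / source rate) = 17017 × (24000/1001)/(24) = 17017 × 1000/1001 = 17000.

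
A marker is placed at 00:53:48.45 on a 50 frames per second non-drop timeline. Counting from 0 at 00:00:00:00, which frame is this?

frame 161445

Total seconds to the label: (0 × 3600 + 53 × 60 + 48) = 3228.
Frame index = 3228 × 50 + 45 = 161445.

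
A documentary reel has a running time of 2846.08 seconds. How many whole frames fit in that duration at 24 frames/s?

Frames = 2846.08 × 24 = 1707648/25 ≈ 68305.9200.
Complete frames: 68305.

68305 frames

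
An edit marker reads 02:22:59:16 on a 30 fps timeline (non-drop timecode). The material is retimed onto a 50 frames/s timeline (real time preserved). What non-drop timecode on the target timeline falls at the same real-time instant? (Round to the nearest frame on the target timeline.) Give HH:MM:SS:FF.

Source frame index: (2×3600 + 22×60 + 59) × 30 + 16 = 257386.
Real time: 257386 / (30) = 128693/15 s.
Target frame: (128693/15) × (50) = 1286930/3 ≈ 428976.667 → 428977.
At 50 labels/s: frame 428977 → 02:22:59:27.

02:22:59:27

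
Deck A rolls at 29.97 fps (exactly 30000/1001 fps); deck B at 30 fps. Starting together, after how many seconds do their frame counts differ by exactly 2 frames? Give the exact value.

The gap grows by |30 − 30000/1001| = 30/1001 frames per second.
Time for a 2-frame gap: 2 ÷ (30/1001) = 1001/15 s.

1001/15 seconds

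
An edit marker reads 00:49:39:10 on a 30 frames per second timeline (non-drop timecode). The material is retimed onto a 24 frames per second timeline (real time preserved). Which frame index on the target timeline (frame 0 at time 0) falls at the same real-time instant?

frame 71504

Source frame index: (0×3600 + 49×60 + 39) × 30 + 10 = 89380.
Real time: 89380 / (30) = 8938/3 s.
Target frame: (8938/3) × (24) = 71504.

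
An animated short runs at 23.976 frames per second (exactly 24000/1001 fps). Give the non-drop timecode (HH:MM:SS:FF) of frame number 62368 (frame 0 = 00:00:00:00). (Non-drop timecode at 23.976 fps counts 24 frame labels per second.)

00:43:18:16

62368 ÷ 24 = 2598 full seconds, remainder 16 frames.
2598 s = 0 h 43 min 18 s.
Timecode: 00:43:18:16.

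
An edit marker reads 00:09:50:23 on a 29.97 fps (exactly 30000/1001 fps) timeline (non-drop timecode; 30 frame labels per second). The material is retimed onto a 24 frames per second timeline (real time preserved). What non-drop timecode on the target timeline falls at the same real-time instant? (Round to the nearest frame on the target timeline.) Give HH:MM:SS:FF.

00:09:51:09

Source frame index: (0×3600 + 9×60 + 50) × 30 + 23 = 17723.
Real time: 17723 / (30000/1001) = 17740723/30000 s.
Target frame: (17740723/30000) × (24) = 17740723/1250 ≈ 14192.578 → 14193.
At 24 labels/s: frame 14193 → 00:09:51:09.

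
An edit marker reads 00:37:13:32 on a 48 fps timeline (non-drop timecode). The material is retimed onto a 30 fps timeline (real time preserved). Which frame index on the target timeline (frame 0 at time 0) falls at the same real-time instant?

frame 67010

Source frame index: (0×3600 + 37×60 + 13) × 48 + 32 = 107216.
Real time: 107216 / (48) = 6701/3 s.
Target frame: (6701/3) × (30) = 67010.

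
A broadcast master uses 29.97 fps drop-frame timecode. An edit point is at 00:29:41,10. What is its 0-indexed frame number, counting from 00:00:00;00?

Complete 10-minute blocks: 2, each 17982 frames → 35964.
Remaining 9 whole minutes in the current block: 1800 + 8 × 1798 = 16184 frames.
Within the current minute: 41 × 30 + 10 − 2 = 1238 (labels ;00/;01 skipped at this minute). Total = 35964 + 16184 + 1238 = 53386.

53386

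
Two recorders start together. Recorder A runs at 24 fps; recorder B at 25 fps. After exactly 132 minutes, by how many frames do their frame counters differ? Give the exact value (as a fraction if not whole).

132 min = 7920 s.
A emits 24 × 7920 = 190080 frames; B emits 25 × 7920 = 198000.
Difference = 7920 frames; B is ahead of A.

7920 frames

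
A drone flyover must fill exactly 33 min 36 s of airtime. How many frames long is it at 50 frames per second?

33 min 36 s = 2016 s.
Frames = 2016 × 50 = 100800.

100800 frames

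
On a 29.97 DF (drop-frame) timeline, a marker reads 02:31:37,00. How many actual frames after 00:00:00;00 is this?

Complete 10-minute blocks: 15, each 17982 frames → 269730.
Remaining 1 whole minute in the current block: 1800 + 0 × 1798 = 1800 frames.
Within the current minute: 37 × 30 + 0 − 2 = 1108 (labels ;00/;01 skipped at this minute). Total = 269730 + 1800 + 1108 = 272638.

272638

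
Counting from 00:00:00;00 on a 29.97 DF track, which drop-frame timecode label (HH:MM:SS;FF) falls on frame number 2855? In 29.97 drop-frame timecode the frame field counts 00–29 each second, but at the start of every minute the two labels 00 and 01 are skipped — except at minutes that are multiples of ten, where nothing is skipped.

00:01:35;07

Ten DF minutes hold 17982 frames, so frame 2855 lies in block 0 (frames 0–17981) with 2855 frames into that block.
The block's first minute is 1800 frames and the rest 1798 each; 2855 frames reaches minute 1, so 0 × 18 + 1 × 2 = 2 labels have been skipped so far.
Adding those back, label number 2855 + 2 = 2857 at 30 labels/s is 95 s + 7 f = 0 h 1 min 35 s frame 7, i.e. 00:01:35;07.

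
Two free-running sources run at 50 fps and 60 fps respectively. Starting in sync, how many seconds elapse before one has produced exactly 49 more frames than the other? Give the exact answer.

4.9 seconds

The gap grows by |60 − 50| = 10 frames per second.
Time for a 49-frame gap: 49 ÷ (10) = 4.9 s.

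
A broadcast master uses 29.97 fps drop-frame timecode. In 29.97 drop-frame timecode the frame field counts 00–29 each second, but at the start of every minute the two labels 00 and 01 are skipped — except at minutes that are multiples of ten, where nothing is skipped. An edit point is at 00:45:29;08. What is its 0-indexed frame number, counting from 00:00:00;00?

81796

As if non-drop at 30 labels/s: (0 × 3600 + 45 × 60 + 29) × 30 + 8 = 81878.
Minute boundaries passed: 45; those not divisible by 10: 45 − 4 = 41; dropped labels = 2 × 41 = 82.
Actual frame index = 81878 − 82 = 81796.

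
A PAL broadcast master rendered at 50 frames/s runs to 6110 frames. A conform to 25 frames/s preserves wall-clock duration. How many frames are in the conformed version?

3055 frames

Frames at target rate = 6110 × (25) / (50) = 3055.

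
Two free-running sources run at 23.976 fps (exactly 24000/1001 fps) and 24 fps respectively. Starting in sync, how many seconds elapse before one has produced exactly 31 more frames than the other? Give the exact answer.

31031/24 seconds

The gap grows by |24 − 24000/1001| = 24/1001 frames per second.
Time for a 31-frame gap: 31 ÷ (24/1001) = 31031/24 s.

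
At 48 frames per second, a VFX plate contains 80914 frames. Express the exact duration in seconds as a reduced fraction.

Running time = 80914 ÷ (48) = 80914 × 1/48 = 40457/24 s.

40457/24 seconds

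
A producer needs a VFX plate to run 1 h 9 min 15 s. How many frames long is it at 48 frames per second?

199440 frames

1 h 9 min 15 s = 4155 s.
Frames = 4155 × 48 = 199440.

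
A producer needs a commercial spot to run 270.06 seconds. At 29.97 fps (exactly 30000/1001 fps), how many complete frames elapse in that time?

8093 frames

Frames = 270.06 × 30000/1001 = 1157400/143 ≈ 8093.7063.
Complete frames: 8093.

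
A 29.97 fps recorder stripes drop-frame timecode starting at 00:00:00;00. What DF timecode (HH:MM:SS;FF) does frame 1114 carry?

00:00:37;04

Each 10-minute DF block holds 10 × 60 × 30 − 9 × 2 = 17982 frames. 1114 ÷ 17982 → 0 full blocks, remainder 1114.
Within the partial block the first minute is 1800 frames and each further minute 1798, so 0 further minute boundaries passed. Total skipped labels = 18 × 0 + 2 × 0 = 0.
Non-drop label index = 1114 + 0 = 1114; at 30 labels/s that is 00:00:37:04, i.e. DF 00:00:37;04.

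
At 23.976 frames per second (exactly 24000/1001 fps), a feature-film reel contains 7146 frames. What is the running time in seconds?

298.04775 seconds

Running time = 7146 / (24000/1001) = 298.04775 s.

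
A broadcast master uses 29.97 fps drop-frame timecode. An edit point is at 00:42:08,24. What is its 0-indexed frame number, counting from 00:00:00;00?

As if non-drop at 30 labels/s: (0 × 3600 + 42 × 60 + 8) × 30 + 24 = 75864.
Minute boundaries passed: 42; those not divisible by 10: 42 − 4 = 38; dropped labels = 2 × 38 = 76.
Actual frame index = 75864 − 76 = 75788.

75788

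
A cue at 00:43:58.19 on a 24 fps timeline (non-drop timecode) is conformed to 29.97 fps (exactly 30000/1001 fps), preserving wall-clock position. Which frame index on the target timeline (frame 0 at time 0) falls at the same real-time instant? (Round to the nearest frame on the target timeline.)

frame 79085

Source frame index: (0×3600 + 43×60 + 58) × 24 + 19 = 63331.
Real time: 63331 / (24) = 63331/24 s.
Target frame: (63331/24) × (30000/1001) = 79163750/1001 ≈ 79084.665 → 79085.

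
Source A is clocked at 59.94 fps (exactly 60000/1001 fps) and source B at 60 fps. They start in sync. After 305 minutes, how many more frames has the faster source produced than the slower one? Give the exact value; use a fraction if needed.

1098000/1001 frames

305 min = 18300 s.
A emits 60000/1001 × 18300 = 1098000000/1001 frames; B emits 60 × 18300 = 1098000.
Difference = 1098000/1001 frames (≈ 1096.9031); B is ahead of A.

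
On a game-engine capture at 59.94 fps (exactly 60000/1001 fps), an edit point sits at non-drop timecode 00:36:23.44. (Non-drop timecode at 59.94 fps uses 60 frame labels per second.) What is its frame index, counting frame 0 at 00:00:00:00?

Total seconds to the label: (0 × 3600 + 36 × 60 + 23) = 2183.
Frame index = 2183 × 60 + 44 = 131024.

131024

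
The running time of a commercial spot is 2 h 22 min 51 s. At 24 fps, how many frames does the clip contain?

205704 frames

2 h 22 min 51 s = 8571 s.
Frames = 8571 × 24 = 205704.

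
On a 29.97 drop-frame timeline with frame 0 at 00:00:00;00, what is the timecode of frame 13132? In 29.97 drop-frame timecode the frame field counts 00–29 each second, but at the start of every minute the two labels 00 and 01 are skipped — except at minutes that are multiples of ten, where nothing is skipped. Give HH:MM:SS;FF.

Ten DF minutes hold 17982 frames, so frame 13132 lies in block 0 (frames 0–17981) with 13132 frames into that block.
The block's first minute is 1800 frames and the rest 1798 each; 13132 frames reaches minute 7, so 0 × 18 + 7 × 2 = 14 labels have been skipped so far.
Adding those back, label number 13132 + 14 = 13146 at 30 labels/s is 438 s + 6 f = 0 h 7 min 18 s frame 6, i.e. 00:07:18;06.

00:07:18;06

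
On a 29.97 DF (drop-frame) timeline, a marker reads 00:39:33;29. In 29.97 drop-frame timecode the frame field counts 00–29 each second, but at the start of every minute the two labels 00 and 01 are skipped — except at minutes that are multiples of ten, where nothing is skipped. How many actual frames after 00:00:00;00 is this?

Complete 10-minute blocks: 3, each 17982 frames → 53946.
Remaining 9 whole minutes in the current block: 1800 + 8 × 1798 = 16184 frames.
Within the current minute: 33 × 30 + 29 − 2 = 1017 (labels ;00/;01 skipped at this minute). Total = 53946 + 16184 + 1017 = 71147.

71147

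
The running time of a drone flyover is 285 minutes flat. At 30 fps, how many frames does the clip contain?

285 min = 17100 s.
Frames = 17100 × 30 = 513000.

513000 frames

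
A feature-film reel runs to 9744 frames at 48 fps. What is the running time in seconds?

Running time = 9744 / (48) = 203 s.

203 seconds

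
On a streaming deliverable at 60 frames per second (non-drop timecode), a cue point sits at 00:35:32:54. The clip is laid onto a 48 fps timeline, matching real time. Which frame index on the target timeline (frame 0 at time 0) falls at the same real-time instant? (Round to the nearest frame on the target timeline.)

frame 102379

Source frame index: (0×3600 + 35×60 + 32) × 60 + 54 = 127974.
Real time: 127974 / (60) = 21329/10 s.
Target frame: (21329/10) × (48) = 511896/5 ≈ 102379.200 → 102379.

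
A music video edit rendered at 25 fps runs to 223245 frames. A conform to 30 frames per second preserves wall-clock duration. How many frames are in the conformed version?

Target frames = source frames × (target rate / source rate) = 223245 × (30)/(25) = 223245 × 6/5 = 267894.

267894 frames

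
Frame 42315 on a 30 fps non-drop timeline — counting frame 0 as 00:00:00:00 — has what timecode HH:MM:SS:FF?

00:23:30:15

42315 ÷ 30 = 1410 full seconds, remainder 15 frames.
1410 s = 0 h 23 min 30 s.
Timecode: 00:23:30:15.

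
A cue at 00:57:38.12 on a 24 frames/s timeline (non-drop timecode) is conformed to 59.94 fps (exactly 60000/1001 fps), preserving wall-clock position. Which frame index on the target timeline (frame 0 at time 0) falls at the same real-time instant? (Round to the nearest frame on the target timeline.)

Source frame index: (0×3600 + 57×60 + 38) × 24 + 12 = 83004.
Real time: 83004 / (24) = 6917/2 s.
Target frame: (6917/2) × (60000/1001) = 207510000/1001 ≈ 207302.697 → 207303.

frame 207303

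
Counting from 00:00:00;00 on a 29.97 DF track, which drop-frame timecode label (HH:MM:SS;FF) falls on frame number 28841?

Each 10-minute DF block holds 10 × 60 × 30 − 9 × 2 = 17982 frames. 28841 ÷ 17982 → 1 full block, remainder 10859.
Within the partial block the first minute is 1800 frames and each further minute 1798, so 6 further minute boundaries passed. Total skipped labels = 18 × 1 + 2 × 6 = 30.
Non-drop label index = 28841 + 30 = 28871; at 30 labels/s that is 00:16:02:11, i.e. DF 00:16:02;11.

00:16:02;11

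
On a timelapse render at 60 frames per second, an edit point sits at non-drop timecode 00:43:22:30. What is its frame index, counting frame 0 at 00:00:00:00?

156150

Total seconds to the label: (0 × 3600 + 43 × 60 + 22) = 2602.
Frame index = 2602 × 60 + 30 = 156150.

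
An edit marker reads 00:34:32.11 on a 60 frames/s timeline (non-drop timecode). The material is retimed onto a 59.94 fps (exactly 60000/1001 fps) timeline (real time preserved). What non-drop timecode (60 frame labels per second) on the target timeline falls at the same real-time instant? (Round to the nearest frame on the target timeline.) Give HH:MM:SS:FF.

00:34:30:07

Source frame index: (0×3600 + 34×60 + 32) × 60 + 11 = 124331.
Real time: 124331 / (60) = 124331/60 s.
Target frame: (124331/60) × (60000/1001) = 124331000/1001 ≈ 124206.793 → 124207.
At 60 labels/s: frame 124207 → 00:34:30:07.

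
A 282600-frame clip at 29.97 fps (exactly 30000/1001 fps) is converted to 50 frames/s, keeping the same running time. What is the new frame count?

Target frames = source frames × (target rate / source rate) = 282600 × (50)/(30000/1001) = 282600 × 1001/600 = 471471.

471471 frames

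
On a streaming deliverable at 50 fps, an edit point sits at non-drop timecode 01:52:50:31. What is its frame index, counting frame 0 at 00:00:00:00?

frame 338531

Total seconds to the label: (1 × 3600 + 52 × 60 + 50) = 6770.
Frame index = 6770 × 50 + 31 = 338531.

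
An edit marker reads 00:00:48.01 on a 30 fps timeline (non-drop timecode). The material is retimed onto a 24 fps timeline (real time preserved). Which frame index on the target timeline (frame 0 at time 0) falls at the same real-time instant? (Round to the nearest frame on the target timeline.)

frame 1153

Source frame index: (0×3600 + 0×60 + 48) × 30 + 1 = 1441.
Real time: 1441 / (30) = 1441/30 s.
Target frame: (1441/30) × (24) = 5764/5 ≈ 1152.800 → 1153.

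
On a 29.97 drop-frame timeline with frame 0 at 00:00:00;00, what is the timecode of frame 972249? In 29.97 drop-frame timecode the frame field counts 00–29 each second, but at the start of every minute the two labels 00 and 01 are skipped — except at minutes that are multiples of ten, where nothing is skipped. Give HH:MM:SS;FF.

Each 10-minute DF block holds 10 × 60 × 30 − 9 × 2 = 17982 frames. 972249 ÷ 17982 → 54 full blocks, remainder 1221.
Within the partial block the first minute is 1800 frames and each further minute 1798, so 0 further minute boundaries passed. Total skipped labels = 18 × 54 + 2 × 0 = 972.
Non-drop label index = 972249 + 972 = 973221; at 30 labels/s that is 09:00:40:21, i.e. DF 09:00:40;21.

09:00:40;21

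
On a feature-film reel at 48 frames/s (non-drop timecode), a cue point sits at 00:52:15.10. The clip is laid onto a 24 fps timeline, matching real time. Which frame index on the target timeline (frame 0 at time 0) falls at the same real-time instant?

Source frame index: (0×3600 + 52×60 + 15) × 48 + 10 = 150490.
Real time: 150490 / (48) = 75245/24 s.
Target frame: (75245/24) × (24) = 75245.

frame 75245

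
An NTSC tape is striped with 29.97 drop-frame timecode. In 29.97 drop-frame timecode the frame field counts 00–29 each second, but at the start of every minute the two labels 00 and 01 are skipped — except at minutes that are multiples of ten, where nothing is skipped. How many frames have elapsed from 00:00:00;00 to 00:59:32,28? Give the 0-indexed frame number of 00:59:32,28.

107080

Complete 10-minute blocks: 5, each 17982 frames → 89910.
Remaining 9 whole minutes in the current block: 1800 + 8 × 1798 = 16184 frames.
Within the current minute: 32 × 30 + 28 − 2 = 986 (labels ;00/;01 skipped at this minute). Total = 89910 + 16184 + 986 = 107080.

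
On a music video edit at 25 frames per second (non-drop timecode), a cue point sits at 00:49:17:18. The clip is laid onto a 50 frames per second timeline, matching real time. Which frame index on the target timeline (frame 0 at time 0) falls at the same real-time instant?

frame 147886

Source frame index: (0×3600 + 49×60 + 17) × 25 + 18 = 73943.
Real time: 73943 / (25) = 73943/25 s.
Target frame: (73943/25) × (50) = 147886.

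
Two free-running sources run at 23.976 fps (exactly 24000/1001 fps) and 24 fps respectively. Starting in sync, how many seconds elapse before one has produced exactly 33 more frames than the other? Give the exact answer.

1376.375 seconds

The gap grows by |24 − 24000/1001| = 24/1001 frames per second.
Time for a 33-frame gap: 33 ÷ (24/1001) = 1376.375 s.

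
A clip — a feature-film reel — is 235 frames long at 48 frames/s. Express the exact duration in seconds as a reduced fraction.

Running time = 235 ÷ (48) = 235 × 1/48 = 235/48 s.

235/48 seconds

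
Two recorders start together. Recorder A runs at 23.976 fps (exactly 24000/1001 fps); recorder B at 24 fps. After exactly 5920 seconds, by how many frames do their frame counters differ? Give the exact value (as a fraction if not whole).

142080/1001 frames

A emits 24000/1001 × 5920 = 142080000/1001 frames; B emits 24 × 5920 = 142080.
Difference = 142080/1001 frames (≈ 141.9381); B is ahead of A.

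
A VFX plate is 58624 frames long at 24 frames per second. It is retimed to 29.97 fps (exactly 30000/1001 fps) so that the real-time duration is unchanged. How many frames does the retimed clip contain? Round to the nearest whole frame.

Frames at target rate = 58624 × (30000/1001) / (24) = 73280000/1001 ≈ 73206.793.
Nearest whole frame: 73207.

73207 frames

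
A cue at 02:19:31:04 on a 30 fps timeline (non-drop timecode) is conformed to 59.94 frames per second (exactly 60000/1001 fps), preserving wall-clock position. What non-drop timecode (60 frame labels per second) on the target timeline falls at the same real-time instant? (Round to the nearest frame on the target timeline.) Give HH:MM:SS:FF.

Source frame index: (2×3600 + 19×60 + 31) × 30 + 4 = 251134.
Real time: 251134 / (30) = 125567/15 s.
Target frame: (125567/15) × (60000/1001) = 38636000/77 ≈ 501766.234 → 501766.
At 60 labels/s: frame 501766 → 02:19:22:46.

02:19:22:46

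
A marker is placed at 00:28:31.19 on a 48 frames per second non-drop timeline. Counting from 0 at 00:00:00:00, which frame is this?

Total seconds to the label: (0 × 3600 + 28 × 60 + 31) = 1711.
Frame index = 1711 × 48 + 19 = 82147.

frame 82147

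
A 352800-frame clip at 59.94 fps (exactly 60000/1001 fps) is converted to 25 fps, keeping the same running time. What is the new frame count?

147147 frames

Target frames = source frames × (target rate / source rate) = 352800 × (25)/(60000/1001) = 352800 × 1001/2400 = 147147.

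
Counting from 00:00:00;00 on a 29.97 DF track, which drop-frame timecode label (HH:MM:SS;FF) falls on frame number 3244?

00:01:48;06

Each 10-minute DF block holds 10 × 60 × 30 − 9 × 2 = 17982 frames. 3244 ÷ 17982 → 0 full blocks, remainder 3244.
Within the partial block the first minute is 1800 frames and each further minute 1798, so 1 further minute boundary passed. Total skipped labels = 18 × 0 + 2 × 1 = 2.
Non-drop label index = 3244 + 2 = 3246; at 30 labels/s that is 00:01:48:06, i.e. DF 00:01:48;06.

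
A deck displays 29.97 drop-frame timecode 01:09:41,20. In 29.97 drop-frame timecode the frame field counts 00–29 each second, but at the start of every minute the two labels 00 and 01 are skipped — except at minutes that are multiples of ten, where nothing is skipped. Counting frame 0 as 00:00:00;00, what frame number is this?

125324

Complete 10-minute blocks: 6, each 17982 frames → 107892.
Remaining 9 whole minutes in the current block: 1800 + 8 × 1798 = 16184 frames.
Within the current minute: 41 × 30 + 20 − 2 = 1248 (labels ;00/;01 skipped at this minute). Total = 107892 + 16184 + 1248 = 125324.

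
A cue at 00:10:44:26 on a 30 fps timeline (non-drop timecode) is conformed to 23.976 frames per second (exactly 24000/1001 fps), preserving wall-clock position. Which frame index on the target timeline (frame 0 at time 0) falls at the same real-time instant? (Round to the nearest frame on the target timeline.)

frame 15461

Source frame index: (0×3600 + 10×60 + 44) × 30 + 26 = 19346.
Real time: 19346 / (30) = 9673/15 s.
Target frame: (9673/15) × (24000/1001) = 15476800/1001 ≈ 15461.339 → 15461.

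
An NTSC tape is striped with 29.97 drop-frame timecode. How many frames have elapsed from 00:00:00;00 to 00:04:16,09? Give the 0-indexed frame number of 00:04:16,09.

7681

Complete 10-minute blocks: 0, each 17982 frames → 0.
Remaining 4 whole minutes in the current block: 1800 + 3 × 1798 = 7194 frames.
Within the current minute: 16 × 30 + 9 − 2 = 487 (labels ;00/;01 skipped at this minute). Total = 0 + 7194 + 487 = 7681.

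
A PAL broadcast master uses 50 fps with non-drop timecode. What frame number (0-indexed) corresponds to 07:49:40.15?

Total seconds to the label: (7 × 3600 + 49 × 60 + 40) = 28180.
Frame index = 28180 × 50 + 15 = 1409015.

frame 1409015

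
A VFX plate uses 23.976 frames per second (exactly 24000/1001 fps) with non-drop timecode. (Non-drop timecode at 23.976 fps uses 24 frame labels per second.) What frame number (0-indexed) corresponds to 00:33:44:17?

48593

Total seconds to the label: (0 × 3600 + 33 × 60 + 44) = 2024.
Frame index = 2024 × 24 + 17 = 48593.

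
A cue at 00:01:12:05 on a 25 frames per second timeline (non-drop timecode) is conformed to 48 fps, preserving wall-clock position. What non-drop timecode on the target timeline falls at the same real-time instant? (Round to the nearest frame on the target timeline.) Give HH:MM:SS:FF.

Source frame index: (0×3600 + 1×60 + 12) × 25 + 5 = 1805.
Real time: 1805 / (25) = 361/5 s.
Target frame: (361/5) × (48) = 17328/5 ≈ 3465.600 → 3466.
At 48 labels/s: frame 3466 → 00:01:12:10.

00:01:12:10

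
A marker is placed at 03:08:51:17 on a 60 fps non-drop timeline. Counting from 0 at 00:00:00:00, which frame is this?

Total seconds to the label: (3 × 3600 + 8 × 60 + 51) = 11331.
Frame index = 11331 × 60 + 17 = 679877.

frame 679877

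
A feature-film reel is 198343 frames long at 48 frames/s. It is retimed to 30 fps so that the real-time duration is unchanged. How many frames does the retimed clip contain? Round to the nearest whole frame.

Frames at target rate = 198343 × (30) / (48) = 991715/8 ≈ 123964.375.
Nearest whole frame: 123964.

123964 frames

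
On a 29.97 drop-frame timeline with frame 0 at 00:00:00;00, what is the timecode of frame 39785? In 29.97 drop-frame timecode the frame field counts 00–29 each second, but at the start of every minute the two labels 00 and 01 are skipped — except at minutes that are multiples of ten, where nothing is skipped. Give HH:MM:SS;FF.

00:22:07;15

Each 10-minute DF block holds 10 × 60 × 30 − 9 × 2 = 17982 frames. 39785 ÷ 17982 → 2 full blocks, remainder 3821.
Within the partial block the first minute is 1800 frames and each further minute 1798, so 2 further minute boundaries passed. Total skipped labels = 18 × 2 + 2 × 2 = 40.
Non-drop label index = 39785 + 40 = 39825; at 30 labels/s that is 00:22:07:15, i.e. DF 00:22:07;15.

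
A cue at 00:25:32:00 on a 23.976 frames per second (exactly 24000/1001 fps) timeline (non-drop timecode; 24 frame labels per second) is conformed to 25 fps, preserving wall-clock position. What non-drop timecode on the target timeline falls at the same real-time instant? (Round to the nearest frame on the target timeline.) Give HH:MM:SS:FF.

00:25:33:13

Source frame index: (0×3600 + 25×60 + 32) × 24 + 0 = 36768.
Real time: 36768 / (24000/1001) = 383383/250 s.
Target frame: (383383/250) × (25) = 383383/10 ≈ 38338.300 → 38338.
At 25 labels/s: frame 38338 → 00:25:33:13.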